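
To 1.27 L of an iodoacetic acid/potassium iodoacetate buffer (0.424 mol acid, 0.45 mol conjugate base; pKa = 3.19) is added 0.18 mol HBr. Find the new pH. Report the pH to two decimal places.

Added H+ converts ICH2COO- to ICH2COOH: ICH2COOH → 0.604 mol, ICH2COO- → 0.27 mol.
Henderson–Hasselbalch with mole ratio 0.27/0.604: pH = 3.19 + (-0.350)

pH = 2.84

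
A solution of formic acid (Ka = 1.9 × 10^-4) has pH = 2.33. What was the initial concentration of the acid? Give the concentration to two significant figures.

C₀ = 1.2 × 10^-1 M

[H+] = 10^(-2.33) = 4.68 × 10^-3 M = x
Ka = x²/(C₀ − x) ⇒ C₀ = x + x²/Ka
C₀ = 4.68 × 10^-3 + (4.68 × 10^-3)²/(1.9 × 10^-4) = 1.20 × 10^-1 M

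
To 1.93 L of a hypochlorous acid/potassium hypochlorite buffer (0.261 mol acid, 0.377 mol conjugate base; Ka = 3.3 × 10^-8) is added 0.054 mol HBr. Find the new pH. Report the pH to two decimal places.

After neutralization: n(HOCl) = 0.315 mol, n(OCl-) = 0.323 mol.
pKa = −log(3.3 × 10^-8) = 7.481
Henderson–Hasselbalch with mole ratio 0.323/0.315: pH = 7.481 + (+0.011)

pH = 7.49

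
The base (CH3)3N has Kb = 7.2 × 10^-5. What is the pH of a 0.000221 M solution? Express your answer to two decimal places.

(CH3)3N + H2O ⇌ (CH3)3NH+ + OH-
From the ICE table, Kb = [OH-]²/(0.000221 − [OH-]) = 7.2 × 10^-5.
The 5% rule fails; solving [OH-]² + Kb·[OH-] − Kb·C₀ = 0 exactly:
[OH-] = [−7.2e-05 + √(7.2e-05² + 6.36e-08)]/2 = 9.52 × 10^-5 M
pOH = −log(9.52 × 10^-5) = 4.02; pH = 14.00 − 4.02 = 9.98

pH = 9.98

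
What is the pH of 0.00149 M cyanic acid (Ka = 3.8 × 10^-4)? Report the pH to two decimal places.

pH = 3.23

HOCN ⇌ OCN- + H+
From the ICE table, Ka = [H+]²/(0.00149 − [H+]) = 3.8 × 10^-4.
Here C₀/Ka ≈ 3.92, so the small-[H+] approximation fails. Use the quadratic:
[H+] = (−Ka + √(Ka² + 4·Ka·C₀))/2 = 5.86 × 10^-4 M
pH = −log[H+] = −log(5.86 × 10^-4) = 3.23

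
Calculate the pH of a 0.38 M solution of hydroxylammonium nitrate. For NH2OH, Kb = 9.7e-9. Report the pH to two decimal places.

NH3OH+ is the conjugate acid of the weak base NH2OH.
Ka = Kw/Kb = 1.0×10^-14 / 9.7 × 10^-9 = 1.03 × 10^-6
From the ICE table, Ka = [H+]²/(0.38 − [H+]) = 1.03 × 10^-6.
Assume [H+] ≪ 0.38: [H+] ≈ √(1.03 × 10^-6 × 0.38) = 6.26 × 10^-4 M
pH = −log[H+] = −log(6.26 × 10^-4) = 3.20

pH = 3.20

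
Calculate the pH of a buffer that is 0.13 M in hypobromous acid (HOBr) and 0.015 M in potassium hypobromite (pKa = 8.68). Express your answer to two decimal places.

Using pH = pKa + log([base]/[acid]) with [base]/[acid] = 0.015/0.13:
pH = 8.68 + (-0.938) = 7.74

pH = 7.74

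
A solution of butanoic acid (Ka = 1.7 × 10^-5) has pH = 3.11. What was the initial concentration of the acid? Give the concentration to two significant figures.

C₀ = 3.6 × 10^-2 M

[H+] = 10^(-3.11) = 7.76 × 10^-4 M = x
Ka = x²/(C₀ − x) ⇒ C₀ = x + x²/Ka
C₀ = 7.76 × 10^-4 + (7.76 × 10^-4)²/(1.7 × 10^-5) = 3.62 × 10^-2 M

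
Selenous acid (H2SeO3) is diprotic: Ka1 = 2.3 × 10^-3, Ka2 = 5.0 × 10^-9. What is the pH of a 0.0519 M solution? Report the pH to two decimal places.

pH = 2.01

Ka1 ≫ Ka2, so treat the first dissociation as the only significant source of H+.
Ka1 = x²/(0.0519 − x) = 2.3 × 10^-3
Solving the quadratic: x = (−Ka1 + √(Ka1² + 4·Ka1·C₀))/2 = 9.84 × 10^-3 M
pH = −log(9.84 × 10^-3) = 2.01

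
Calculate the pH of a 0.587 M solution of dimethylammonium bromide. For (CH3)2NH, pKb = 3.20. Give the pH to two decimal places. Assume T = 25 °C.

pH = 5.52

(CH3)2NH2+ is the conjugate acid of the weak base (CH3)2NH.
Kb = 10^(−3.20) = 6.31 × 10^-4
Ka = Kw/Kb = 1.0×10^-14 / 6.31 × 10^-4 = 1.58 × 10^-11
From the ICE table, Ka = x²/(0.587 − x) = 1.58 × 10^-11.
Assume x ≪ 0.587: x ≈ √(1.58 × 10^-11 × 0.587) = 3.05 × 10^-6 M
pH = −log(3.05 × 10^-6) = 5.52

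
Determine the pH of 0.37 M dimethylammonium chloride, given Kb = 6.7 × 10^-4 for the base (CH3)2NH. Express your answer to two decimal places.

pH = 5.63

(CH3)2NH2+ is the conjugate acid of the weak base (CH3)2NH.
Ka = Kw/Kb = 1.0×10^-14 / 6.7 × 10^-4 = 1.49 × 10^-11
Ka = [H+]²/(0.37 − [H+]) = 1.49 × 10^-11
Neglecting [H+] in the denominator: [H+] = √(1.49 × 10^-11 × 0.37) = 2.35 × 10^-6 M
pH = −log(2.35 × 10^-6) = 5.63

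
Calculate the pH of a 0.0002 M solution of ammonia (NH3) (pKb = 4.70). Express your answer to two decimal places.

pH = 9.73

NH3 + H2O ⇌ NH4+ + OH-
Kb = 10^(−4.70) = 2.00 × 10^-5
Kb = x²/(0.0002 − x) = 2.00 × 10^-5
The 5% rule fails; solving x² + Kb·x − Kb·C₀ = 0 exactly:
x = [−2e-05 + √(2e-05² + 1.6e-08)]/2 = 5.40 × 10^-5 M
pOH = −log(5.40 × 10^-5) = 4.27; pH = 14.00 − 4.27 = 9.73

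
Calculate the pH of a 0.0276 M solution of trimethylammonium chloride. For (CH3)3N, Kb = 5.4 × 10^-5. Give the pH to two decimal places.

pH = 5.65

(CH3)3NH+ is the conjugate acid of the weak base (CH3)3N.
Ka = Kw/Kb = 1.0×10^-14 / 5.4 × 10^-5 = 1.85 × 10^-10
Let x = [H+] at equilibrium. Ka = x²/(0.0276 − x).
Neglecting x in the denominator: x = √(1.85 × 10^-10 × 0.0276) = 2.26 × 10^-6 M
Check: 0.0082% ionized — well under 5%, approximation valid.
pH = −log(2.26 × 10^-6) = 5.65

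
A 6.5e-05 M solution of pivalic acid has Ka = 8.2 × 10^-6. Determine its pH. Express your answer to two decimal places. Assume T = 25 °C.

pH = 4.71

(CH3)3CCOOH ⇌ (CH3)3CCOO- + H+
Ka = x²/(6.5e-05 − x) = 8.2 × 10^-6
x is not negligible relative to C₀; solve x² + 8.2e-06·x − 5.33e-10 = 0.
x = (−Ka + √(Ka² + 4·Ka·C₀))/2 = 1.93 × 10^-5 M
pH = −log[H+] = −log(1.93 × 10^-5) = 4.71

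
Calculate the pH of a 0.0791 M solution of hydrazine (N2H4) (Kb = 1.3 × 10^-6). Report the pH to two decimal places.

N2H4 + H2O ⇌ N2H5+ + OH-
Kb = [OH-]²/(0.0791 − [OH-]) = 1.3 × 10^-6
Since Kb ≪ C₀, [OH-] ≈ √(Kb·C₀) = 3.21 × 10^-4 M.
Check: 0.41% ionized — well under 5%, approximation valid.
pOH = −log(3.21 × 10^-4) = 3.49; pH = 14.00 − 3.49 = 10.51

pH = 10.51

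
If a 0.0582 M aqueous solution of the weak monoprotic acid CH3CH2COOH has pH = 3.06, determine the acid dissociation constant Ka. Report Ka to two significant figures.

[H+] = 10^(-3.06) = 8.71 × 10^-4 M
At equilibrium [HA] = 0.0582 − 8.71 × 10^-4 = 5.73 × 10^-2 M
Ka = [H+][A-]/[HA] = (8.71 × 10^-4)² / 5.73 × 10^-2 = 1.3 × 10^-5

Ka = 1.3 × 10^-5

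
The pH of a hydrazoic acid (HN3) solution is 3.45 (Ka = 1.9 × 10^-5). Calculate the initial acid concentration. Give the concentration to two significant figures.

C₀ = 7.0 × 10^-3 M

[H+] = 10^(-3.45) = 3.55 × 10^-4 M = x
Ka = x²/(C₀ − x) ⇒ C₀ = x + x²/Ka
C₀ = 3.55 × 10^-4 + (3.55 × 10^-4)²/(1.9 × 10^-5) = 6.99 × 10^-3 M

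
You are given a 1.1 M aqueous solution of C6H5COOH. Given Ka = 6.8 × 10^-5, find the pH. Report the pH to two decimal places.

C6H5COOH ⇌ C6H5COO- + H+
From the ICE table, Ka = x²/(1.1 − x) = 6.8 × 10^-5.
Neglecting x in the denominator: x = √(6.8 × 10^-5 × 1.1) = 8.65 × 10^-3 M
pH = −log[H+] = −log(8.65 × 10^-3) = 2.06

pH = 2.06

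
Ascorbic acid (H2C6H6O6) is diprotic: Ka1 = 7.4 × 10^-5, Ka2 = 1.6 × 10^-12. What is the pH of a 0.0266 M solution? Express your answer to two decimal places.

Ka1 ≫ Ka2, so treat the first dissociation as the only significant source of H+.
Ka1 = x²/(0.0266 − x) = 7.4 × 10^-5
Solving the quadratic: x = (−Ka1 + √(Ka1² + 4·Ka1·C₀))/2 = 1.37 × 10^-3 M
pH = −log(1.37 × 10^-3) = 2.86

pH = 2.86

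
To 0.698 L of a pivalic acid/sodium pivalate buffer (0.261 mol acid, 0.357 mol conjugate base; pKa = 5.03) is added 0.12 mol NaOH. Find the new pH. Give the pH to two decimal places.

After neutralization: n((CH3)3CCOOH) = 0.141 mol, n((CH3)3CCOO-) = 0.477 mol.
pH = pKa + log([A⁻]/[HA]) = 5.03 + log(0.477/0.141) = 5.03 +0.529

pH = 5.56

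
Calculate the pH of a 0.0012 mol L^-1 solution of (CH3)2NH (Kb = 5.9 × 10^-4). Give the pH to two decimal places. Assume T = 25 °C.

pH = 10.78

(CH3)2NH + H2O ⇌ (CH3)2NH2+ + OH-
From the ICE table, Kb = x²/(0.0012 − x) = 5.9 × 10^-4.
The 5% rule fails; solving x² + Kb·x − Kb·C₀ = 0 exactly:
x = (−Kb + √(Kb² + 4·Kb·C₀))/2 = 5.97 × 10^-4 M
pOH = 3.22, so pH = 14.00 − pOH = 10.78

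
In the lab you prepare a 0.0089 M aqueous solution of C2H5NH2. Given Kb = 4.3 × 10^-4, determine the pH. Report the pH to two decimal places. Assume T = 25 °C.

pH = 11.24

C2H5NH2 + H2O ⇌ C2H5NH3+ + OH-
Kb = [OH-]²/(0.0089 − [OH-]) = 4.3 × 10^-4
Here C₀/Kb ≈ 20.7, so the small-[OH-] approximation fails. Use the quadratic:
[OH-] = (−Kb + √(Kb² + 4·Kb·C₀))/2 = 1.75 × 10^-3 M
pOH = −log(1.75 × 10^-3) = 2.76; pH = 14.00 − 2.76 = 11.24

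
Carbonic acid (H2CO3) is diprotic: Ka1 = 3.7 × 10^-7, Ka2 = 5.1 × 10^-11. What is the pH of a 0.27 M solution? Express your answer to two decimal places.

pH = 3.50

Since Ka1 ≫ Ka2, the first ionization dominates [H+].
Ka1 = x²/(0.27 − x) = 3.7 × 10^-7
x ≈ √(3.7 × 10^-7 × 0.27) = 3.16 × 10^-4 M
pH = −log(3.16 × 10^-4) = 3.50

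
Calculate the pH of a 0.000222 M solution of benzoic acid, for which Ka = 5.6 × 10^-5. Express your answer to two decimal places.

C6H5COOH ⇌ C6H5COO- + H+
Ka = x²/(0.000222 − x) = 5.6 × 10^-5
The 5% rule fails; solving x² + Ka·x − Ka·C₀ = 0 exactly:
x = (−Ka + √(Ka² + 4·Ka·C₀))/2 = 8.70 × 10^-5 M
pH = −log(8.70 × 10^-5) = 4.06

pH = 4.06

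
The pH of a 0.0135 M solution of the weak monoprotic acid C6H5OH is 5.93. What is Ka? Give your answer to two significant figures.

[H+] = 10^(-5.93) = 1.17 × 10^-6 M
At equilibrium [HA] = 0.0135 − 1.17 × 10^-6 = 1.35 × 10^-2 M
Ka = [H+][A-]/[HA] = (1.17 × 10^-6)² / 1.35 × 10^-2 = 1.0 × 10^-10

Ka = 1.0 × 10^-10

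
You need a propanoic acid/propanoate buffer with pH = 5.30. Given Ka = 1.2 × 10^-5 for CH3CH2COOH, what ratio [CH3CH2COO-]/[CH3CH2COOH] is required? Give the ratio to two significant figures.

ratio = 2.4

pKa = -log(1.2 × 10^-5) = 4.921
pH = pKa + log(r) ⇒ log(r) = 5.30 − 4.921 = +0.379
r = [CH3CH2COO-]/[CH3CH2COOH] = 10^(+0.379) = 2.39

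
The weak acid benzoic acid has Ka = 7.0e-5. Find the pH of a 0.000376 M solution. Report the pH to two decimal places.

pH = 3.88

C6H5COOH ⇌ C6H5COO- + H+
Let x = [H+] at equilibrium. Ka = x²/(0.000376 − x).
Here C₀/Ka ≈ 5.37, so the small-x approximation fails. Use the quadratic:
x = (−Ka + √(Ka² + 4·Ka·C₀))/2 = 1.31 × 10^-4 M
pH = −log[H+] = −log(1.31 × 10^-4) = 3.88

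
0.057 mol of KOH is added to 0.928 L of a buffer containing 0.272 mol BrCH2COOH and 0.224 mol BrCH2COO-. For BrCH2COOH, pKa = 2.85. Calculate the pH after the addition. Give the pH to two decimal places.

pH = 2.97

After neutralization: n(BrCH2COOH) = 0.215 mol, n(BrCH2COO-) = 0.281 mol.
Henderson–Hasselbalch with mole ratio 0.281/0.215: pH = 2.85 + (+0.116)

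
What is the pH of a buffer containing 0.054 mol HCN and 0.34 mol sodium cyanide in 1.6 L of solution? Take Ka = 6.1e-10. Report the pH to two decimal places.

pH = 10.01

pKa = −log(6.1 × 10^-10) = 9.215
Using pH = pKa + log([base]/[acid]) with [base]/[acid] = 0.34/0.054:
pH = 9.215 + (+0.799) = 10.01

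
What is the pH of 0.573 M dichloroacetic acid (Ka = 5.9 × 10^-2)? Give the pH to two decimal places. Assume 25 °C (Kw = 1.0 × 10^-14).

Cl2CHCOOH ⇌ Cl2CHCOO- + H+
Ka = x²/(0.573 − x) = 5.9 × 10^-2
The 5% rule fails; solving x² + Ka·x − Ka·C₀ = 0 exactly:
x = [−0.059 + √(0.059² + 0.135)]/2 = 1.57 × 10^-1 M
pH = −log(1.57 × 10^-1) = 0.80

pH = 0.80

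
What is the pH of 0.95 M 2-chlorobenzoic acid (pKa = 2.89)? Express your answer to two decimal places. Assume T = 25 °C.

pH = 1.46

ClC6H4COOH ⇌ ClC6H4COO- + H+
Ka = 10^(−2.89) = 1.29 × 10^-3
Ka = [H+]²/(0.95 − [H+]) = 1.29 × 10^-3
Since Ka ≪ C₀, [H+] ≈ √(Ka·C₀) = 3.50 × 10^-2 M.
pH = −log(3.50 × 10^-2) = 1.46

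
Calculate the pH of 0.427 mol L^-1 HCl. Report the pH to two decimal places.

pH = 0.37

HCl is a strong acid and dissociates completely, so [H+] = 0.427 M.
pH = -log(0.427) = 0.37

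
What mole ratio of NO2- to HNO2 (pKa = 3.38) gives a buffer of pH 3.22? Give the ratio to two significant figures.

pH = pKa + log(r) ⇒ log(r) = 3.22 − 3.38 = -0.16
r = [NO2-]/[HNO2] = 10^(-0.16) = 0.692

ratio = 0.69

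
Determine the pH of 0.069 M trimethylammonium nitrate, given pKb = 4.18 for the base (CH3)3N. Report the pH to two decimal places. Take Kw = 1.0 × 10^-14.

(CH3)3NH+ is the conjugate acid of the weak base (CH3)3N.
Kb = 10^(−4.18) = 6.61 × 10^-5
Ka = Kw/Kb = 1.0×10^-14 / 6.61 × 10^-5 = 1.51 × 10^-10
Ka = [H+]²/(0.069 − [H+]) = 1.51 × 10^-10
Assume [H+] ≪ 0.069: [H+] ≈ √(1.51 × 10^-10 × 0.069) = 3.23 × 10^-6 M
pH = −log[H+] = −log(3.23 × 10^-6) = 5.49

pH = 5.49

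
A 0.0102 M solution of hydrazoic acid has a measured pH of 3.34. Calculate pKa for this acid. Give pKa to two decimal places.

pKa = 4.67

[H+] = 10^(-3.34) = 4.57 × 10^-4 M
At equilibrium [HA] = 0.0102 − 4.57 × 10^-4 = 9.74 × 10^-3 M
Ka = [H+][A-]/[HA] = (4.57 × 10^-4)² / 9.74 × 10^-3 = 2.14 × 10^-5
pKa = -log(2.14 × 10^-5) = 4.67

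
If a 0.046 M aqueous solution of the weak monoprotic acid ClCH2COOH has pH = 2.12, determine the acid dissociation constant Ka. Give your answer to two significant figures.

Ka = 1.5 × 10^-3

[H+] = 10^(-2.12) = 7.59 × 10^-3 M
At equilibrium [HA] = 0.046 − 7.59 × 10^-3 = 3.84 × 10^-2 M
Ka = [H+][A-]/[HA] = (7.59 × 10^-3)² / 3.84 × 10^-2 = 1.5 × 10^-3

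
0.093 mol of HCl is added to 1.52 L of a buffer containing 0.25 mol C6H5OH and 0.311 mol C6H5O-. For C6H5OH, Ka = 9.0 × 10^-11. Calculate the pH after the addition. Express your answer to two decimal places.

After neutralization: n(C6H5OH) = 0.343 mol, n(C6H5O-) = 0.218 mol.
pKa = −log(9.0 × 10^-11) = 10.046
pH = pKa + log(n_C6H5O-/n_C6H5OH) = 10.046 + log(0.218/0.343) = 10.046 + (-0.197)

pH = 9.85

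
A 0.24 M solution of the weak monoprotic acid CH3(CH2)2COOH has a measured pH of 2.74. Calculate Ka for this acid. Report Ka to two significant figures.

[H+] = 10^(-2.74) = 1.82 × 10^-3 M
At equilibrium [HA] = 0.24 − 1.82 × 10^-3 = 2.38 × 10^-1 M
Ka = [H+][A-]/[HA] = (1.82 × 10^-3)² / 2.38 × 10^-1 = 1.4 × 10^-5

Ka = 1.4 × 10^-5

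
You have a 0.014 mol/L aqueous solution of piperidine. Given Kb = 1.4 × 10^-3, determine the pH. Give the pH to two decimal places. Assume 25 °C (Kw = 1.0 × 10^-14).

C5H10NH + H2O ⇌ C5H10NH2+ + OH-
Kb = x²/(0.014 − x) = 1.4 × 10^-3
The 5% rule fails; solving x² + Kb·x − Kb·C₀ = 0 exactly:
x = [−0.0014 + √(0.0014² + 7.84e-05)]/2 = 3.78 × 10^-3 M
pOH = −log(3.78 × 10^-3) = 2.42; pH = 14.00 − 2.42 = 11.58

pH = 11.58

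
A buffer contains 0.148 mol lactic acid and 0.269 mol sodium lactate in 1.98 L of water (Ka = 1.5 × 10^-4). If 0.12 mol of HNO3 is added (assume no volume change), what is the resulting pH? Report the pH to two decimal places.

pH = 3.57

After neutralization: n(CH3CH(OH)COOH) = 0.268 mol, n(CH3CH(OH)COO-) = 0.149 mol.
pKa = −log(1.5 × 10^-4) = 3.824
pH = pKa + log(n_CH3CH(OH)COO-/n_CH3CH(OH)COOH) = 3.824 + log(0.149/0.268) = 3.824 + (-0.255)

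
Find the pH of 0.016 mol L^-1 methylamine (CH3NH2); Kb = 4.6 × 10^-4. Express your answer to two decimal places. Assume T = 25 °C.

CH3NH2 + H2O ⇌ CH3NH3+ + OH-
From the ICE table, Kb = [OH-]²/(0.016 − [OH-]) = 4.6 × 10^-4.
[OH-] is not negligible relative to C₀; solve [OH-]² + 0.00046·[OH-] − 7.36e-06 = 0.
[OH-] = (−Kb + √(Kb² + 4·Kb·C₀))/2 = 2.49 × 10^-3 M
pOH = 2.60, so pH = 14.00 − pOH = 11.40

pH = 11.40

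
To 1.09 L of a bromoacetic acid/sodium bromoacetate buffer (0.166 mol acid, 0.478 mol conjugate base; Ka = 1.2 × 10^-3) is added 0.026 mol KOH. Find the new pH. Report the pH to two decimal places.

pH = 3.48

After neutralization: n(BrCH2COOH) = 0.14 mol, n(BrCH2COO-) = 0.504 mol.
pKa = −log(1.2 × 10^-3) = 2.921
pH = pKa + log([A⁻]/[HA]) = 2.921 + log(0.504/0.14) = 2.921 +0.556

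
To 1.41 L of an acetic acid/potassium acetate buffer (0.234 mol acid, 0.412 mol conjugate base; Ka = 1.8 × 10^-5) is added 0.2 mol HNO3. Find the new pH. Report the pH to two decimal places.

Added H+ converts CH3COO- to CH3COOH: CH3COOH → 0.434 mol, CH3COO- → 0.212 mol.
pKa = −log(1.8 × 10^-5) = 4.745
Henderson–Hasselbalch with mole ratio 0.212/0.434: pH = 4.745 + (-0.311)

pH = 4.43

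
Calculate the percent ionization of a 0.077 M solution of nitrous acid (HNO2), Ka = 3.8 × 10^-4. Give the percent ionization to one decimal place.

6.8%

HNO2 ⇌ NO2- + H+; let x = [H+] at equilibrium.
Ka = x²/(C₀ − x); solving the quadratic gives x = 5.22 × 10^-3 M.
Fraction ionized = 5.22 × 10^-3 / 0.077 = 0.0678 → 6.8%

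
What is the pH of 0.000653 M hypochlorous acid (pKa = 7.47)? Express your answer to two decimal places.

pH = 5.33

HOCl ⇌ OCl- + H+
Ka = 10^(−7.47) = 3.39 × 10^-8
Ka = x²/(0.000653 − x) = 3.39 × 10^-8
Assume x ≪ 0.000653: x ≈ √(3.39 × 10^-8 × 0.000653) = 4.70 × 10^-6 M
Check: 0.72% ionized — well under 5%, approximation valid.
pH = −log(4.70 × 10^-6) = 5.33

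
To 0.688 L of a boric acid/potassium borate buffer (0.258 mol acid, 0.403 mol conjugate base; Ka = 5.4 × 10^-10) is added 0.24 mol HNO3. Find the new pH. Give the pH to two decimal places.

pH = 8.78

After neutralization: n(B(OH)3) = 0.498 mol, n(B(OH)4-) = 0.163 mol.
pKa = −log(5.4 × 10^-10) = 9.268
pH = pKa + log([A⁻]/[HA]) = 9.268 + log(0.163/0.498) = 9.268 -0.485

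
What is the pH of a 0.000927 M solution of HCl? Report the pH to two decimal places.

HCl is a strong acid and dissociates completely, so [H+] = 0.000927 M.
pH = -log(0.000927) = 3.03

pH = 3.03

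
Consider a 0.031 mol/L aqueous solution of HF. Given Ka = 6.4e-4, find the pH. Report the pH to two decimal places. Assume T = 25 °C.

HF ⇌ F- + H+
Ka = [H+]²/(0.031 − [H+]) = 6.4 × 10^-4
The 5% rule fails; solving [H+]² + Ka·[H+] − Ka·C₀ = 0 exactly:
[H+] = [−0.00064 + √(0.00064² + 7.94e-05)]/2 = 4.15 × 10^-3 M
pH = −log(4.15 × 10^-3) = 2.38

pH = 2.38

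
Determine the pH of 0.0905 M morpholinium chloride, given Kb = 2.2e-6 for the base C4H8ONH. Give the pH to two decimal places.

C4H8ONH2+ is the conjugate acid of the weak base C4H8ONH.
Ka = Kw/Kb = 1.0×10^-14 / 2.2 × 10^-6 = 4.55 × 10^-9
Ka = [H+]²/(0.0905 − [H+]) = 4.55 × 10^-9
Neglecting [H+] in the denominator: [H+] = √(4.55 × 10^-9 × 0.0905) = 2.03 × 10^-5 M
([H+]/C₀ = 0.022% < 5%, so the approximation holds.)
pH = −log[H+] = −log(2.03 × 10^-5) = 4.69

pH = 4.69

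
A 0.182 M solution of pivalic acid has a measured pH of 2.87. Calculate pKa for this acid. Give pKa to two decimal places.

[H+] = 10^(-2.87) = 1.35 × 10^-3 M
At equilibrium [HA] = 0.182 − 1.35 × 10^-3 = 1.81 × 10^-1 M
Ka = [H+][A-]/[HA] = (1.35 × 10^-3)² / 1.81 × 10^-1 = 1.01 × 10^-5
pKa = -log(1.01 × 10^-5) = 5.00

pKa = 5.00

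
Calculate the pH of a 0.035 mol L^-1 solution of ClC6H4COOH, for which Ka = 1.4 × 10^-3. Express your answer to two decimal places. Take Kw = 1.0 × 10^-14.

pH = 2.20

ClC6H4COOH ⇌ ClC6H4COO- + H+
Let x = [H+] at equilibrium. Ka = x²/(0.035 − x).
The 5% rule fails; solving x² + Ka·x − Ka·C₀ = 0 exactly:
x = (−Ka + √(Ka² + 4·Ka·C₀))/2 = 6.33 × 10^-3 M
pH = −log[H+] = −log(6.33 × 10^-3) = 2.20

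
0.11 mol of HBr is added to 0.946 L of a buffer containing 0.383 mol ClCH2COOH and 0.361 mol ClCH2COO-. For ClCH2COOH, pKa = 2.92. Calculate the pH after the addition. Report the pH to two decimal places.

Added H+ converts ClCH2COO- to ClCH2COOH: ClCH2COOH → 0.493 mol, ClCH2COO- → 0.251 mol.
pH = pKa + log(n_ClCH2COO-/n_ClCH2COOH) = 2.92 + log(0.251/0.493) = 2.92 + (-0.293)

pH = 2.63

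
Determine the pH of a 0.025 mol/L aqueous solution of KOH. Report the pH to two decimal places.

KOH is a strong base; [OH-] = 0.025 M.
pOH = -log(0.025) = 1.60
pH = 14.00 - 1.60 = 12.40

pH = 12.40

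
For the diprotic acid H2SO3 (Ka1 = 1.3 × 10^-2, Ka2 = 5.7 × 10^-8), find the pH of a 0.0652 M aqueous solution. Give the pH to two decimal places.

Since Ka1 ≫ Ka2, the first ionization dominates [H+].
Ka1 = x²/(0.0652 − x) = 1.3 × 10^-2
Solving the quadratic: x = (−Ka1 + √(Ka1² + 4·Ka1·C₀))/2 = 2.33 × 10^-2 M
pH = −log(2.33 × 10^-2) = 1.63

pH = 1.63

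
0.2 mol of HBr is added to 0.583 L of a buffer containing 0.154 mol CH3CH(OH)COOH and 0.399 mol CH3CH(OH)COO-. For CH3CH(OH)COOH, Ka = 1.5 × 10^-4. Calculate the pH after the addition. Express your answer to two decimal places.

After neutralization: n(CH3CH(OH)COOH) = 0.354 mol, n(CH3CH(OH)COO-) = 0.199 mol.
pKa = −log(1.5 × 10^-4) = 3.824
Henderson–Hasselbalch with mole ratio 0.199/0.354: pH = 3.824 + (-0.250)

pH = 3.57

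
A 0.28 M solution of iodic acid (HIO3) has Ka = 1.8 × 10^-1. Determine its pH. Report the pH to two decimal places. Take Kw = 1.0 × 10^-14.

HIO3 ⇌ IO3- + H+
Let x = [H+] at equilibrium. Ka = x²/(0.28 − x).
The 5% rule fails; solving x² + Ka·x − Ka·C₀ = 0 exactly:
x = [−0.18 + √(0.18² + 0.202)]/2 = 1.52 × 10^-1 M
pH = −log[H+] = −log(1.52 × 10^-1) = 0.82

pH = 0.82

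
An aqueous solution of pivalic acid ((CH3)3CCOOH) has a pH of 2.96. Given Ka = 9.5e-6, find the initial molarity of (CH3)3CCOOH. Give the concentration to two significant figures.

C₀ = 1.3 × 10^-1 M

[H+] = 10^(-2.96) = 1.10 × 10^-3 M = x
Ka = x²/(C₀ − x) ⇒ C₀ = x + x²/Ka
C₀ = 1.10 × 10^-3 + (1.10 × 10^-3)²/(9.5 × 10^-6) = 1.28 × 10^-1 M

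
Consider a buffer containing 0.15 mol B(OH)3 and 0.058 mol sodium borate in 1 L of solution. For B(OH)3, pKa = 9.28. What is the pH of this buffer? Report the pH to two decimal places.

Henderson–Hasselbalch: pH = pKa + log([B(OH)4-]/[B(OH)3]) = 9.28 + log(0.058/0.15)
pH = 9.28 + (-0.413) = 8.87

pH = 8.87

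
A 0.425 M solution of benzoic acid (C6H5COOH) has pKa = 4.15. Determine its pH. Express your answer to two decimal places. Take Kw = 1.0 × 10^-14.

C6H5COOH ⇌ C6H5COO- + H+
Ka = 10^(−4.15) = 7.08 × 10^-5
From the ICE table, Ka = x²/(0.425 − x) = 7.08 × 10^-5.
Since Ka ≪ C₀, x ≈ √(Ka·C₀) = 5.49 × 10^-3 M.
pH = −log[H+] = −log(5.49 × 10^-3) = 2.26

pH = 2.26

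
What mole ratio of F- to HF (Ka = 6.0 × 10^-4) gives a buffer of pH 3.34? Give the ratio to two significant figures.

ratio = 1.3

pKa = -log(6.0 × 10^-4) = 3.222
pH = pKa + log(r) ⇒ log(r) = 3.34 − 3.222 = +0.118
r = [F-]/[HF] = 10^(+0.118) = 1.31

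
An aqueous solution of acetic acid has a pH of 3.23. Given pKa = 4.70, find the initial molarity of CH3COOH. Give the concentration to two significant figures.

[H+] = 10^(-3.23) = 5.89 × 10^-4 M = x
Ka = 10^(−4.70) = 2.00 × 10^-5
Ka = x²/(C₀ − x) ⇒ C₀ = x + x²/Ka
C₀ = 5.89 × 10^-4 + (5.89 × 10^-4)²/(2.00 × 10^-5) = 1.79 × 10^-2 M

C₀ = 1.8 × 10^-2 M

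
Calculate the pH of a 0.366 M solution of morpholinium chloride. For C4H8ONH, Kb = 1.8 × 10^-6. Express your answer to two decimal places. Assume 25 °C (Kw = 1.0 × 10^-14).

C4H8ONH2+ is the conjugate acid of the weak base C4H8ONH.
Ka = Kw/Kb = 1.0×10^-14 / 1.8 × 10^-6 = 5.56 × 10^-9
Ka = [H+]²/(0.366 − [H+]) = 5.56 × 10^-9
Neglecting [H+] in the denominator: [H+] = √(5.56 × 10^-9 × 0.366) = 4.51 × 10^-5 M
([H+]/C₀ = 0.012% < 5%, so the approximation holds.)
pH = −log(4.51 × 10^-5) = 4.35

pH = 4.35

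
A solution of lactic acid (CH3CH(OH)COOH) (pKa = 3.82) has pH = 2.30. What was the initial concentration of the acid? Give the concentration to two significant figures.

[H+] = 10^(-2.30) = 5.01 × 10^-3 M = x
Ka = 10^(−3.82) = 1.51 × 10^-4
Ka = x²/(C₀ − x) ⇒ C₀ = x + x²/Ka
C₀ = 5.01 × 10^-3 + (5.01 × 10^-3)²/(1.51 × 10^-4) = 1.71 × 10^-1 M

C₀ = 1.7 × 10^-1 M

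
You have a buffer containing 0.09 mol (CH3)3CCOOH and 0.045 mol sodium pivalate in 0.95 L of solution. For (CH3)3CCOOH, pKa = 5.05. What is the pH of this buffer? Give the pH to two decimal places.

pH = 4.75

pH = pKa + log([A⁻]/[HA]) = 5.05 + log(0.045/0.09)
pH = 5.05 + (-0.301) = 4.75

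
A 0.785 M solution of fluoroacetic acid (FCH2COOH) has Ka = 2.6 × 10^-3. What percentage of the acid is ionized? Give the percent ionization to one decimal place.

FCH2COOH ⇌ FCH2COO- + H+; let x = [H+] at equilibrium.
Solve x² + 0.0026x − 0.00204 = 0 → x = 4.39 × 10^-2 M
Fraction ionized = 4.39 × 10^-2 / 0.785 = 0.0559 → 5.6%

5.6%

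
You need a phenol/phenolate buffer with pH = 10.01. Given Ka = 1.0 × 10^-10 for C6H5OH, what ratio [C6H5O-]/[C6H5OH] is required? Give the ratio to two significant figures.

pKa = -log(1.0 × 10^-10) = 10.000
pH = pKa + log(r) ⇒ log(r) = 10.01 − 10.000 = +0.010
r = [C6H5O-]/[C6H5OH] = 10^(+0.010) = 1.02

ratio = 1.0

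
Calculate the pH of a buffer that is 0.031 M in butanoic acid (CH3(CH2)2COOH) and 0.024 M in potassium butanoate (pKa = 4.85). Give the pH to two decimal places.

pH = 4.74

Henderson–Hasselbalch: pH = pKa + log([CH3(CH2)2COO-]/[CH3(CH2)2COOH]) = 4.85 + log(0.024/0.031)
pH = 4.85 + (-0.111) = 4.74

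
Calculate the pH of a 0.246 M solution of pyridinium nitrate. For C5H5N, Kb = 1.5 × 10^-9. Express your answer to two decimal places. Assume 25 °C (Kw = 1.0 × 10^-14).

C5H5NH+ is the conjugate acid of the weak base C5H5N.
Ka = Kw/Kb = 1.0×10^-14 / 1.5 × 10^-9 = 6.67 × 10^-6
Ka = [H+]²/(0.246 − [H+]) = 6.67 × 10^-6
Neglecting [H+] in the denominator: [H+] = √(6.67 × 10^-6 × 0.246) = 1.28 × 10^-3 M
([H+]/C₀ = 0.52% < 5%, so the approximation holds.)
pH = −log(1.28 × 10^-3) = 2.89

pH = 2.89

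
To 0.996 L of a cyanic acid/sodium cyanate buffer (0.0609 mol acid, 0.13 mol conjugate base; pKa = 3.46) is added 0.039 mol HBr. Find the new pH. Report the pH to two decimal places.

Added H+ converts OCN- to HOCN: HOCN → 0.0999 mol, OCN- → 0.091 mol.
pH = pKa + log([A⁻]/[HA]) = 3.46 + log(0.091/0.0999) = 3.46 -0.041

pH = 3.42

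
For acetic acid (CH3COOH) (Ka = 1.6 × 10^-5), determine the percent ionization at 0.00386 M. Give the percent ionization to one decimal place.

6.2%

CH3COOH ⇌ CH3COO- + H+; let x = [H+] at equilibrium.
Ka = x²/(C₀ − x); solving the quadratic gives x = 2.41 × 10^-4 M.
Fraction ionized = 2.41 × 10^-4 / 0.00386 = 0.0624 → 6.2%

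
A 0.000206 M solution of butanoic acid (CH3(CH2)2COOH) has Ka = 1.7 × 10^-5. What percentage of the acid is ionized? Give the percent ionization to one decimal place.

CH3(CH2)2COOH ⇌ CH3(CH2)2COO- + H+; let x = [H+] at equilibrium.
Ka = x²/(C₀ − x); solving the quadratic gives x = 5.13 × 10^-5 M.
% ionization = x/C₀ × 100% = 5.13 × 10^-5/0.000206 × 100% = 24.9%

24.9%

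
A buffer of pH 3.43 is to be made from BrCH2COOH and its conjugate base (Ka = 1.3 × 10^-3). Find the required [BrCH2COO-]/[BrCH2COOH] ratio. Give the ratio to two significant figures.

ratio = 3.5

pKa = -log(1.3 × 10^-3) = 2.886
pH = pKa + log(r) ⇒ log(r) = 3.43 − 2.886 = +0.544
r = [BrCH2COO-]/[BrCH2COOH] = 10^(+0.544) = 3.5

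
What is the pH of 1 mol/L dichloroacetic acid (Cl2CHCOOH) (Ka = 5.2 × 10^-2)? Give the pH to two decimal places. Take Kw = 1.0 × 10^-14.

Cl2CHCOOH ⇌ Cl2CHCOO- + H+
Ka = x²/(1 − x) = 5.2 × 10^-2
Here C₀/Ka ≈ 19.2, so the small-x approximation fails. Use the quadratic:
x = [−0.052 + √(0.052² + 0.208)]/2 = 2.04 × 10^-1 M
pH = −log(2.04 × 10^-1) = 0.69

pH = 0.69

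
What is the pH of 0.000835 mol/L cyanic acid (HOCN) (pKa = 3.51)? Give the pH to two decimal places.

HOCN ⇌ OCN- + H+
Ka = 10^(−3.51) = 3.09 × 10^-4
From the ICE table, Ka = [H+]²/(0.000835 − [H+]) = 3.09 × 10^-4.
[H+] is not negligible relative to C₀; solve [H+]² + 0.000309·[H+] − 2.58e-07 = 0.
[H+] = (−Ka + √(Ka² + 4·Ka·C₀))/2 = 3.76 × 10^-4 M
pH = −log[H+] = −log(3.76 × 10^-4) = 3.42

pH = 3.42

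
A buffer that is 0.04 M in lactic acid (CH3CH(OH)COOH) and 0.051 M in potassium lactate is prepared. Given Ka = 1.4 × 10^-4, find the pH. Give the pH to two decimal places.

pH = 3.96

pKa = −log(1.4 × 10^-4) = 3.854
Henderson–Hasselbalch: pH = pKa + log([CH3CH(OH)COO-]/[CH3CH(OH)COOH]) = 3.854 + log(0.051/0.04)
pH = 3.854 + (+0.106) = 3.96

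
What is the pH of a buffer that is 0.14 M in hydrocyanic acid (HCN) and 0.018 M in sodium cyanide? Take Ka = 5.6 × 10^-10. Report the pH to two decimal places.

pKa = −log(5.6 × 10^-10) = 9.252
Using pH = pKa + log([base]/[acid]) with [base]/[acid] = 0.018/0.14:
pH = 9.252 + (-0.891) = 8.36

pH = 8.36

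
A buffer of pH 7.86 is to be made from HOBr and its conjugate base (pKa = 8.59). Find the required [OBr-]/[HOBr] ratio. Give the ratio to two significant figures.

ratio = 0.19

pH = pKa + log(r) ⇒ log(r) = 7.86 − 8.59 = -0.73
r = [OBr-]/[HOBr] = 10^(-0.73) = 0.186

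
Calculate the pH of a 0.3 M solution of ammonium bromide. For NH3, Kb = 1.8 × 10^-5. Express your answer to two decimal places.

NH4+ is the conjugate acid of the weak base NH3.
Ka = Kw/Kb = 1.0×10^-14 / 1.8 × 10^-5 = 5.56 × 10^-10
Ka = [H+]²/(0.3 − [H+]) = 5.56 × 10^-10
Since Ka ≪ C₀, [H+] ≈ √(Ka·C₀) = 1.29 × 10^-5 M.
pH = −log[H+] = −log(1.29 × 10^-5) = 4.89

pH = 4.89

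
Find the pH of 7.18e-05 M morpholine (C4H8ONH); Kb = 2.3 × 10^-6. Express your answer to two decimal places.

C4H8ONH + H2O ⇌ C4H8ONH2+ + OH-
Kb = [OH-]²/(7.18e-05 − [OH-]) = 2.3 × 10^-6
Here C₀/Kb ≈ 31.2, so the small-[OH-] approximation fails. Use the quadratic:
[OH-] = [−2.3e-06 + √(2.3e-06² + 6.61e-10)]/2 = 1.18 × 10^-5 M
pOH = −log(1.18 × 10^-5) = 4.93; pH = 14.00 − 4.93 = 9.07

pH = 9.07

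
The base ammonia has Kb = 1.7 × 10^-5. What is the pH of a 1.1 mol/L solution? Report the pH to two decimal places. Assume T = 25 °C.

NH3 + H2O ⇌ NH4+ + OH-
Let x = [OH-] at equilibrium. Kb = x²/(1.1 − x).
Assume x ≪ 1.1: x ≈ √(1.7 × 10^-5 × 1.1) = 4.32 × 10^-3 M
(x/C₀ = 0.39% < 5%, so the approximation holds.)
pOH = −log(4.32 × 10^-3) = 2.36; pH = 14.00 − 2.36 = 11.64

pH = 11.64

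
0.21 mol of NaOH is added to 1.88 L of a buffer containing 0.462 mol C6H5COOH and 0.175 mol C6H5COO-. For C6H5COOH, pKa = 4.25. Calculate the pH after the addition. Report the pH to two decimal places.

After neutralization: n(C6H5COOH) = 0.252 mol, n(C6H5COO-) = 0.385 mol.
pH = pKa + log([A⁻]/[HA]) = 4.25 + log(0.385/0.252) = 4.25 +0.184

pH = 4.43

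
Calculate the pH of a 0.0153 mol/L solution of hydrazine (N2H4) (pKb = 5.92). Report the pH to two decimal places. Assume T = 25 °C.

N2H4 + H2O ⇌ N2H5+ + OH-
Kb = 10^(−5.92) = 1.20 × 10^-6
From the ICE table, Kb = [OH-]²/(0.0153 − [OH-]) = 1.20 × 10^-6.
Assume [OH-] ≪ 0.0153: [OH-] ≈ √(1.20 × 10^-6 × 0.0153) = 1.35 × 10^-4 M
pOH = −log(1.35 × 10^-4) = 3.87; pH = 14.00 − 3.87 = 10.13

pH = 10.13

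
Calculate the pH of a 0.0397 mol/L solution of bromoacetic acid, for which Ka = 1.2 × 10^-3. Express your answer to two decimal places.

BrCH2COOH ⇌ BrCH2COO- + H+
Ka = [H+]²/(0.0397 − [H+]) = 1.2 × 10^-3
[H+] is not negligible relative to C₀; solve [H+]² + 0.0012·[H+] − 4.76e-05 = 0.
[H+] = (−Ka + √(Ka² + 4·Ka·C₀))/2 = 6.33 × 10^-3 M
pH = −log[H+] = −log(6.33 × 10^-3) = 2.20

pH = 2.20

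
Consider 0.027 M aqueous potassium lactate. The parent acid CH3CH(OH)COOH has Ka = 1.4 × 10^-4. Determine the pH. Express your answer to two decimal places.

CH3CH(OH)COO- is the conjugate base of the weak acid CH3CH(OH)COOH.
Kb = Kw/Ka = 1.0×10^-14 / 1.4 × 10^-4 = 7.14 × 10^-11
Let x = [OH-] at equilibrium. Kb = x²/(0.027 − x).
Since Kb ≪ C₀, x ≈ √(Kb·C₀) = 1.39 × 10^-6 M.
pOH = 5.86, so pH = 14.00 − pOH = 8.14

pH = 8.14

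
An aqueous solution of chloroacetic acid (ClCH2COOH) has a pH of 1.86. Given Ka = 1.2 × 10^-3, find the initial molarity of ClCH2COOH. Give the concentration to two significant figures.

C₀ = 1.7 × 10^-1 M

[H+] = 10^(-1.86) = 1.38 × 10^-2 M = x
Ka = x²/(C₀ − x) ⇒ C₀ = x + x²/Ka
C₀ = 1.38 × 10^-2 + (1.38 × 10^-2)²/(1.2 × 10^-3) = 1.73 × 10^-1 M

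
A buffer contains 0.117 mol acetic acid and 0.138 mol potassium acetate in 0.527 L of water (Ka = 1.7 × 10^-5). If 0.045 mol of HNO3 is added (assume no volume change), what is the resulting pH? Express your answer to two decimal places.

After neutralization: n(CH3COOH) = 0.162 mol, n(CH3COO-) = 0.093 mol.
pKa = −log(1.7 × 10^-5) = 4.770
pH = pKa + log(n_CH3COO-/n_CH3COOH) = 4.770 + log(0.093/0.162) = 4.770 + (-0.241)

pH = 4.53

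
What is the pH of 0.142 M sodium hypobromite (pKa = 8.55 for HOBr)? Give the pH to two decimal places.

OBr- is the conjugate base of the weak acid HOBr.
Ka = 10^(−8.55) = 2.82 × 10^-9
Kb = Kw/Ka = 1.0×10^-14 / 2.82 × 10^-9 = 3.55 × 10^-6
Let x = [OH-] at equilibrium. Kb = x²/(0.142 − x).
Neglecting x in the denominator: x = √(3.55 × 10^-6 × 0.142) = 7.10 × 10^-4 M
Check: 0.5% ionized — well under 5%, approximation valid.
pOH = 3.15, so pH = 14.00 − pOH = 10.85

pH = 10.85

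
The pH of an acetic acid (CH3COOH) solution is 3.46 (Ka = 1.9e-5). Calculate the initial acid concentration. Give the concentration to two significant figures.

[H+] = 10^(-3.46) = 3.47 × 10^-4 M = x
Ka = x²/(C₀ − x) ⇒ C₀ = x + x²/Ka
C₀ = 3.47 × 10^-4 + (3.47 × 10^-4)²/(1.9 × 10^-5) = 6.68 × 10^-3 M

C₀ = 6.7 × 10^-3 M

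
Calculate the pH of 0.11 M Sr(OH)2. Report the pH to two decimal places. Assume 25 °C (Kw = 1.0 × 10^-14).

Sr(OH)2 is a strong base (each formula unit releases 2 OH-); [OH-] = 0.22 M.
pOH = -log(0.22) = 0.66
pH = 14.00 - 0.66 = 13.34

pH = 13.34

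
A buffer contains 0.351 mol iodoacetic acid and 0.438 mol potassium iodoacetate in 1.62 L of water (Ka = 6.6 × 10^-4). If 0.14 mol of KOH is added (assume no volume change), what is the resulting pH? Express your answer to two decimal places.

OH- converts ICH2COOH to ICH2COO-: ICH2COOH → 0.211 mol, ICH2COO- → 0.578 mol.
pKa = −log(6.6 × 10^-4) = 3.180
pH = pKa + log([A⁻]/[HA]) = 3.180 + log(0.578/0.211) = 3.180 +0.438

pH = 3.62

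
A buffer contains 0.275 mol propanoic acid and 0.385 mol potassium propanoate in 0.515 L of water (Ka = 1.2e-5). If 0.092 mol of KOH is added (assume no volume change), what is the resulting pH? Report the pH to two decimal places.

pH = 5.34

After neutralization: n(CH3CH2COOH) = 0.183 mol, n(CH3CH2COO-) = 0.477 mol.
pKa = −log(1.2 × 10^-5) = 4.921
pH = pKa + log([A⁻]/[HA]) = 4.921 + log(0.477/0.183) = 4.921 +0.416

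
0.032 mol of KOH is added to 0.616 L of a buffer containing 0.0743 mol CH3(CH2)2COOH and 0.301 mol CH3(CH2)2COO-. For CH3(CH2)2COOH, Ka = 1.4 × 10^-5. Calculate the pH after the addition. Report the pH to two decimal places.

pH = 5.75

After neutralization: n(CH3(CH2)2COOH) = 0.0423 mol, n(CH3(CH2)2COO-) = 0.333 mol.
pKa = −log(1.4 × 10^-5) = 4.854
pH = pKa + log(n_CH3(CH2)2COO-/n_CH3(CH2)2COOH) = 4.854 + log(0.333/0.0423) = 4.854 + (+0.896)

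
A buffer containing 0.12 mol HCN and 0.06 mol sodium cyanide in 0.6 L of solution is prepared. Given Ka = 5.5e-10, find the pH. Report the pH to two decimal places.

pKa = −log(5.5 × 10^-10) = 9.260
Using pH = pKa + log([base]/[acid]) with [base]/[acid] = 0.06/0.12:
pH = 9.260 + (-0.301) = 8.96

pH = 8.96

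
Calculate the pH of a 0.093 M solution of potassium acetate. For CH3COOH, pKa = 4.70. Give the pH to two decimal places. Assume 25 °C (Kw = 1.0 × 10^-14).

pH = 8.83

CH3COO- is the conjugate base of the weak acid CH3COOH.
Ka = 10^(−4.70) = 2.00 × 10^-5
Kb = Kw/Ka = 1.0×10^-14 / 2.00 × 10^-5 = 5.00 × 10^-10
Kb = [OH-]²/(0.093 − [OH-]) = 5.00 × 10^-10
Since Kb ≪ C₀, [OH-] ≈ √(Kb·C₀) = 6.82 × 10^-6 M.
([OH-]/C₀ = 0.0073% < 5%, so the approximation holds.)
pOH = 5.17, so pH = 14.00 − pOH = 8.83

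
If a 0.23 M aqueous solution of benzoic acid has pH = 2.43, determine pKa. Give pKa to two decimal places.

pKa = 4.21

[H+] = 10^(-2.43) = 3.72 × 10^-3 M
At equilibrium [HA] = 0.23 − 3.72 × 10^-3 = 2.26 × 10^-1 M
Ka = [H+][A-]/[HA] = (3.72 × 10^-3)² / 2.26 × 10^-1 = 6.12 × 10^-5
pKa = -log(6.12 × 10^-5) = 4.21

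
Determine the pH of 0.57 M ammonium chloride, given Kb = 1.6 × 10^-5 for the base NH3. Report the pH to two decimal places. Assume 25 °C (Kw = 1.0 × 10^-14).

pH = 4.72

NH4+ is the conjugate acid of the weak base NH3.
Ka = Kw/Kb = 1.0×10^-14 / 1.6 × 10^-5 = 6.25 × 10^-10
From the ICE table, Ka = x²/(0.57 − x) = 6.25 × 10^-10.
Since Ka ≪ C₀, x ≈ √(Ka·C₀) = 1.89 × 10^-5 M.
pH = −log[H+] = −log(1.89 × 10^-5) = 4.72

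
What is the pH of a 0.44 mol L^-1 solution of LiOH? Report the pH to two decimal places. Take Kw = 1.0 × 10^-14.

LiOH is a strong base; [OH-] = 0.44 M.
pOH = -log(0.44) = 0.36
pH = 14.00 - 0.36 = 13.64

pH = 13.64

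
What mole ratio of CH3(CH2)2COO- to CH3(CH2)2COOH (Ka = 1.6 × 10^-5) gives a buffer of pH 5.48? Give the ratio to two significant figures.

ratio = 4.8

pKa = -log(1.6 × 10^-5) = 4.796
pH = pKa + log(r) ⇒ log(r) = 5.48 − 4.796 = +0.684
r = [CH3(CH2)2COO-]/[CH3(CH2)2COOH] = 10^(+0.684) = 4.83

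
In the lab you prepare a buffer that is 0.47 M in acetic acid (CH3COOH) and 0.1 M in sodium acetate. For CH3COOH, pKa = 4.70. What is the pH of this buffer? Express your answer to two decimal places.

pH = 4.03

pH = pKa + log([A⁻]/[HA]) = 4.70 + log(0.1/0.47)
pH = 4.70 + (-0.672) = 4.03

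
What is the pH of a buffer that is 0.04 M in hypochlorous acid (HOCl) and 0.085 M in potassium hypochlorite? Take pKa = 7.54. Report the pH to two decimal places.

pH = pKa + log([A⁻]/[HA]) = 7.54 + log(0.085/0.04)
pH = 7.54 + (+0.327) = 7.87

pH = 7.87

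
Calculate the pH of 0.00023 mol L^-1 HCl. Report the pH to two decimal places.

pH = 3.64

HCl is a strong acid and dissociates completely, so [H+] = 0.00023 M.
pH = -log(0.00023) = 3.64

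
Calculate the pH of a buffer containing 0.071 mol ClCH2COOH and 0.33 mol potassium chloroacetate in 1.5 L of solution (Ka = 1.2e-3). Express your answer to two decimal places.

pH = 3.59

pKa = −log(1.2 × 10^-3) = 2.921
Henderson–Hasselbalch: pH = pKa + log([ClCH2COO-]/[ClCH2COOH]) = 2.921 + log(0.33/0.071)
pH = 2.921 + (+0.667) = 3.59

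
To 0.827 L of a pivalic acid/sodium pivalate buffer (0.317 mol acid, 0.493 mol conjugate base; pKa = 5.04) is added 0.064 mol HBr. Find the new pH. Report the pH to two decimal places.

pH = 5.09

After neutralization: n((CH3)3CCOOH) = 0.381 mol, n((CH3)3CCOO-) = 0.429 mol.
pH = pKa + log([A⁻]/[HA]) = 5.04 + log(0.429/0.381) = 5.04 +0.052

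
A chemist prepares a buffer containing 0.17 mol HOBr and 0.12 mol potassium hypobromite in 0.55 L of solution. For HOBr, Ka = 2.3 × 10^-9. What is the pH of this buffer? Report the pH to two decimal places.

pKa = −log(2.3 × 10^-9) = 8.638
Henderson–Hasselbalch: pH = pKa + log([OBr-]/[HOBr]) = 8.638 + log(0.12/0.17)
pH = 8.638 + (-0.151) = 8.49

pH = 8.49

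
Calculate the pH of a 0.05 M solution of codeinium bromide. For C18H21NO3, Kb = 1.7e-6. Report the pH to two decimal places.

C18H22NO3+ is the conjugate acid of the weak base C18H21NO3.
Ka = Kw/Kb = 1.0×10^-14 / 1.7 × 10^-6 = 5.88 × 10^-9
Let x = [H+] at equilibrium. Ka = x²/(0.05 − x).
Since Ka ≪ C₀, x ≈ √(Ka·C₀) = 1.71 × 10^-5 M.
(x/C₀ = 0.034% < 5%, so the approximation holds.)
pH = −log(1.71 × 10^-5) = 4.77

pH = 4.77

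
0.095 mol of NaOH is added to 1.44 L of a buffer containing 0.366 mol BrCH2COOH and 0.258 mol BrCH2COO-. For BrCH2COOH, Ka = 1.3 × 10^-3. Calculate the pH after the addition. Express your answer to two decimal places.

pH = 3.00

OH- converts BrCH2COOH to BrCH2COO-: BrCH2COOH → 0.271 mol, BrCH2COO- → 0.353 mol.
pKa = −log(1.3 × 10^-3) = 2.886
Henderson–Hasselbalch with mole ratio 0.353/0.271: pH = 2.886 + (+0.115)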